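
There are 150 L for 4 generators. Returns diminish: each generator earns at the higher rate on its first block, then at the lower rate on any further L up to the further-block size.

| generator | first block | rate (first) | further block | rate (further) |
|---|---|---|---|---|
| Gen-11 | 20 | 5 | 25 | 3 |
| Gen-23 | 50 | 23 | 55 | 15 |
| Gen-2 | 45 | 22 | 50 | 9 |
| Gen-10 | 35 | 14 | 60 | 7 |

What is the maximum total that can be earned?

Treat each block as its own option and order by rate: Gen-23/T1 23 > Gen-2/T1 22 > Gen-23/T2 15 > Gen-10/T1 14 > Gen-2/T2 9 > Gen-10/T2 7 > Gen-11/T1 5 > Gen-11/T2 3.
Gen-23 T1 at 23: fill all 50 — 100 left.
Gen-2/T1 (22): +45 — 55 left.
Gen-23 T2 at 15: fill all 55 — 0 left.
Total = 23×50 + 22×45 + 15×55 = 2965.

2965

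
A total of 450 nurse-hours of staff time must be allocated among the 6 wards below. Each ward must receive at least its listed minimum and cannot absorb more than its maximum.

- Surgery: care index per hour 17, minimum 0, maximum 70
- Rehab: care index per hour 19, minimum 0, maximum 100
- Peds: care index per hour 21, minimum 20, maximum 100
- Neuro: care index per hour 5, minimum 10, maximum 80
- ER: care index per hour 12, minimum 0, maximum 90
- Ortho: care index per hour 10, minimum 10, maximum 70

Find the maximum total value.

Meeting every minimum uses 0+0+20+10+0+10 = 40 nurse-hours, leaving 410.
Order the wards by care index per hour: Peds 21 > Rehab 19 > Surgery 17 > ER 12 > Ortho 10 > Neuro 5.
Peds: +80 to 100 (cap) ; 330 left.
Rehab: +100 to 100 (cap) ; 230 left.
Surgery takes 70 more to reach its cap of 70 ; 160 left.
Give ER 90 more to hit its cap of 90 ; 70 left.
Ortho: +60 to 70 (cap) ; 10 left.
Neuro: +10 (room for 70) → 20. Pool exhausted.
Total = 17×70 + 19×100 + 21×100 + 5×20 + 12×90 + 10×70 = 7070.

7070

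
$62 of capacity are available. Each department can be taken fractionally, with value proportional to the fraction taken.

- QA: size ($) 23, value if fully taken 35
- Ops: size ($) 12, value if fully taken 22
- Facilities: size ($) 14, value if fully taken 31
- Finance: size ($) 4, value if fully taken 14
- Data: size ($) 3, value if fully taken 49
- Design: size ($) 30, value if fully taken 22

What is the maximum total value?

Best value per unit of size first: Data 49/3≈16.3, Finance 14/4≈3.5, Facilities 31/14≈2.21, Ops 22/12≈1.83, QA 35/23≈1.52, Design 22/30≈0.733.
Take all of Data (3 $, value 49) ; 59 $ left.
Take all of Finance (4 $, value 14) ; 55 $ left.
All 14 $ of Facilities fit (value 31) ; 41 remain.
Take all of Ops (12 $, value 22) ; 29 $ left.
All 23 $ of QA fit (value 35) ; 6 remain.
Only 6 $ remain; take 6/30 of Design for value 22×6/30 = 4.4.
Total value = 155.4.

155.4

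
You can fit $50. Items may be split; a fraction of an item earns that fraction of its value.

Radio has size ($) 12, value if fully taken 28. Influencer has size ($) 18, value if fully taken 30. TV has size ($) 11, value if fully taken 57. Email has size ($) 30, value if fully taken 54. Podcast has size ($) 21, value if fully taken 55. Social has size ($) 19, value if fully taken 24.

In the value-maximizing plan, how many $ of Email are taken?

6

Sort by value density: TV 57/11≈5.18, Podcast 55/21≈2.62, Radio 28/12≈2.33, Email 54/30≈1.8, Influencer 30/18≈1.67, Social 24/19≈1.26.
All 11 $ of TV fit (value 57) → 39 remain.
Take all of Podcast (21 $, value 55) → 18 $ left.
Radio: take in full, 12 $ for value 28 → 6 left.
Only 6 $ remain; take 6/30 of Email for value 54×6/30 = 10.8.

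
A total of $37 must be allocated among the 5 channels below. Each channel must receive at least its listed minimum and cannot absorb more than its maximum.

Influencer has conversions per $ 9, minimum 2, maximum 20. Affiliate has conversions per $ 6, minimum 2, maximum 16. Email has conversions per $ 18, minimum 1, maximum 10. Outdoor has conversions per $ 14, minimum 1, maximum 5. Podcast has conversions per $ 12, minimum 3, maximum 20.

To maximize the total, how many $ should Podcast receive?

18

Meeting every minimum uses 2+2+1+1+3 = 9 $, leaving 28.
Highest conversions per $ first: Email 18 > Outdoor 14 > Podcast 12 > Influencer 9 > Affiliate 6.
Give Email 9 more to hit its cap of 10 → 19 left.
Outdoor takes 4 more to reach its cap of 5 → 15 left.
Podcast: +15 (room for 17) → 18. Pool exhausted.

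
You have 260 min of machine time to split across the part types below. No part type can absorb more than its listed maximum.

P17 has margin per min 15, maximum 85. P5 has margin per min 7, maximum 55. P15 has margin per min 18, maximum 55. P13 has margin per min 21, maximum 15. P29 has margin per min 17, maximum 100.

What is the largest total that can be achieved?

4315

Highest margin per min first: P13 21 > P15 18 > P29 17 > P17 15 > P5 7.
Give P13 15 to hit its cap of 15 ; 245 left.
Give P15 55 to hit its cap of 55 ; 190 left.
P29 takes 100 to reach its cap of 100 ; 90 left.
P17 takes 85 to reach its cap of 85 ; 5 left.
P5 has room for 55 but only 5 remain, so it gets 5.
Total = 15×85 + 7×5 + 18×55 + 21×15 + 17×100 = 4315.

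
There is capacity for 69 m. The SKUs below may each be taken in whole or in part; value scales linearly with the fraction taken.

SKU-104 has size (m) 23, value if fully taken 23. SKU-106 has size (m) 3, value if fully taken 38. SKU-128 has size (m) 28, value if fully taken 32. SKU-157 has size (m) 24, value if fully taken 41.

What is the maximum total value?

Sort by value density: SKU-106 38/3≈12.7, SKU-157 41/24≈1.71, SKU-128 32/28≈1.14, SKU-104 23/23≈1.
SKU-106: take in full, 3 m for value 38 — 66 left.
Take all of SKU-157 (24 m, value 41) — 42 m left.
All 28 m of SKU-128 fit (value 32) — 14 remain.
Fill the last 14 m with part of SKU-104: 14/23 of it earns 14.
Total value = 125.

125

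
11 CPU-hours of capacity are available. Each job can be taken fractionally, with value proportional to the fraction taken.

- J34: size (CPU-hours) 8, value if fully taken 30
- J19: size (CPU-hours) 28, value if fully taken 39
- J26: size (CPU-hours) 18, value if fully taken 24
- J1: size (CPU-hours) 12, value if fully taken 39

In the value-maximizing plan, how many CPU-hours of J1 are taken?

3

Sort by value density: J34 30/8≈3.75, J1 39/12≈3.25, J19 39/28≈1.39, J26 24/18≈1.33.
All 8 CPU-hours of J34 fit (value 30) — 3 remain.
Only 3 CPU-hours remain; take 3/12 of J1 for value 39×3/12 = 9.75.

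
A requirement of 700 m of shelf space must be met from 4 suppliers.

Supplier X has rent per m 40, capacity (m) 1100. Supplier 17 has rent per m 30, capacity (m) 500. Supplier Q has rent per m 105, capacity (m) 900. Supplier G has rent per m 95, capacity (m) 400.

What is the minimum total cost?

Cheapest first:
Supplier 17 at 30: take all 500 m — 200 still needed.
Supplier X at 40: take 200 of its 1100 — requirement met.
Supplier G, Supplier Q: unused.
Cost = 500×30 + 200×40 = 23000.

23000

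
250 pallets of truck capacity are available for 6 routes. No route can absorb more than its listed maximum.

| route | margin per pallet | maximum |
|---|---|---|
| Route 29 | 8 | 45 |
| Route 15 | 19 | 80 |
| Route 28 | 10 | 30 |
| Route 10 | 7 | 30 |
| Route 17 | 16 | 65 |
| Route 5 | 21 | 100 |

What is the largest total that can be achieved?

Order the routes by margin per pallet: Route 5 21 > Route 15 19 > Route 17 16 > Route 28 10 > Route 29 8 > Route 10 7.
Route 5: +100 to 100 (cap) — 150 left.
Route 15: +80 to 80 (cap) — 70 left.
Route 17 takes 65 to reach its cap of 65 — 5 left.
Only 5 left; Route 28 takes them to reach 5.
Total = 19×80 + 10×5 + 16×65 + 21×100 = 4710.

4710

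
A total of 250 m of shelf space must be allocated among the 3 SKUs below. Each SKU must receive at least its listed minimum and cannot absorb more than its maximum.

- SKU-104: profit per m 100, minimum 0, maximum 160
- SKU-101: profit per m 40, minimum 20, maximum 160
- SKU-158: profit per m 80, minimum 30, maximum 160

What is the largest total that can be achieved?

Meeting every minimum uses 0+20+30 = 50 m, leaving 200.
Order the SKUs by profit per m: SKU-104 100 > SKU-158 80 > SKU-101 40.
Give SKU-104 160 more to hit its cap of 160 → 40 left.
SKU-158 has room for 130 more but only 40 remain, so it gets 70.
Total = 100×160 + 40×20 + 80×70 = 22400.

22400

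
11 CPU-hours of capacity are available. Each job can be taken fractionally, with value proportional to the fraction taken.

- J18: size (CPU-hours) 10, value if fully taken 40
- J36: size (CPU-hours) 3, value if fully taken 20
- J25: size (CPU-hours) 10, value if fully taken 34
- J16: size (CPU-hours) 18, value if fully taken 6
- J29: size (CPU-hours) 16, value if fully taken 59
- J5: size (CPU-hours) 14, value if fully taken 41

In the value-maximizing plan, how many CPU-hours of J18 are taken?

8

Best value per unit of size first: J36 20/3≈6.67, J18 40/10≈4, J29 59/16≈3.69, J25 34/10≈3.4, J5 41/14≈2.93, J16 6/18≈0.333.
J36: take in full, 3 CPU-hours for value 20 ; 8 left.
Only 8 CPU-hours remain; take 8/10 of J18 for value 40×8/10 = 32.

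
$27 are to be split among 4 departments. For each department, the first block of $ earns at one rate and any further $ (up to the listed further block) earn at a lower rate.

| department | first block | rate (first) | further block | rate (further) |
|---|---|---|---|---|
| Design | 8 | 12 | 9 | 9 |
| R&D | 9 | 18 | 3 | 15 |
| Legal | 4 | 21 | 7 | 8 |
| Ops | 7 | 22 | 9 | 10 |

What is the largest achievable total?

493

Order all 8 blocks by rate: Ops/first 22 > Legal/first 21 > R&D/first 18 > R&D/second 15 > Design/first 12 > Ops/second 10 > Design/second 9 > Legal/second 8.
Ops first at 22: fill all 7 ; 20 left.
Legal/first (21): +4 ; 16 left.
Fill R&D first block (9 at 18) ; 7 left.
Fill R&D second block (3 at 15) ; 4 left.
Design first at 12: only 4 left, fill 4.
Total = 22×7 + 21×4 + 18×9 + 15×3 + 12×4 = 493.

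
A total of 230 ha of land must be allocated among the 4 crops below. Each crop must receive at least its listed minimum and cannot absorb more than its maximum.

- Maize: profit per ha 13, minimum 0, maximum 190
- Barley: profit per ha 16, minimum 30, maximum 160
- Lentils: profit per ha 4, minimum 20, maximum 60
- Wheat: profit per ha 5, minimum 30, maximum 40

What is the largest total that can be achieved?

3050

Meeting every minimum uses 0+30+20+30 = 80 ha, leaving 150.
Highest profit per ha first: Barley 16 > Maize 13 > Wheat 5 > Lentils 4.
Give Barley 130 more to hit its cap of 160 → 20 left.
Maize: +20 (room for 190) → 20. Pool exhausted.
Total = 13×20 + 16×160 + 4×20 + 5×30 = 3050.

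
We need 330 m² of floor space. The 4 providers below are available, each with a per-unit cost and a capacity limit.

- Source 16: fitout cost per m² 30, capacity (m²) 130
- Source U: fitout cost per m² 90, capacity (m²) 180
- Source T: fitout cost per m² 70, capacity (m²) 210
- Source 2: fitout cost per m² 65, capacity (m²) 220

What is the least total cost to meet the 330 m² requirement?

16900

Cheapest first:
Source 16 (30): use full 130 — 200 m² to go.
Source 2 (65): take the remaining 200 — done.
Source T, Source U: unused.
Cost = 130×30 + 200×65 = 16900.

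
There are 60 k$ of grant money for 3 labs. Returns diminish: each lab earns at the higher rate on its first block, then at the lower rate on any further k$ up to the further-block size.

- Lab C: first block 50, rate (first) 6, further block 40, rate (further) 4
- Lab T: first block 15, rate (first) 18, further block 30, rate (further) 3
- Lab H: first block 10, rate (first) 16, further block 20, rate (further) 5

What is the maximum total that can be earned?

640

Treat each block as its own option and order by rate: Lab T/tier1 18 > Lab H/tier1 16 > Lab C/tier1 6 > Lab H/tier2 5 > Lab C/tier2 4 > Lab T/tier2 3.
Fill Lab T tier1 block (15 at 18) → 45 left.
Lab H tier1 at 16: fill all 10 → 35 left.
Lab C tier1 at 6: only 35 left, fill 35.
Total = 18×15 + 16×10 + 6×35 = 640.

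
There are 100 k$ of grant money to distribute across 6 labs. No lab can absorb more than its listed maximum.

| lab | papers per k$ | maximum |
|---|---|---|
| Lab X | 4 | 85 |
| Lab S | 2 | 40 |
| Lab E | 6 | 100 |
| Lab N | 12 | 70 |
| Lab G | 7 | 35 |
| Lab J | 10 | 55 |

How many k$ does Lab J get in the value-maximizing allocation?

Highest papers per k$ first: Lab N 12 > Lab J 10 > Lab G 7 > Lab E 6 > Lab X 4 > Lab S 2.
Lab N takes 70 to reach its cap of 70 — 30 left.
Lab J has room for 55 but only 30 remain, so it gets 30.

30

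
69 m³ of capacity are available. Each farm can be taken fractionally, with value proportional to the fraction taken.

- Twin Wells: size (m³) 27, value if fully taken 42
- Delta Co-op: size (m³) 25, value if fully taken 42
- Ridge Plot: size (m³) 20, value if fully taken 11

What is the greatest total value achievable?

Rank by value-to-size ratio: Delta Co-op 42/25≈1.68, Twin Wells 42/27≈1.56, Ridge Plot 11/20≈0.55.
Delta Co-op: take in full, 25 m³ for value 42 — 44 left.
All 27 m³ of Twin Wells fit (value 42) — 17 remain.
17 m³ left: a 17/20 share of Ridge Plot gives 11×17/20 = 9.35.
Total value = 93.35.

93.35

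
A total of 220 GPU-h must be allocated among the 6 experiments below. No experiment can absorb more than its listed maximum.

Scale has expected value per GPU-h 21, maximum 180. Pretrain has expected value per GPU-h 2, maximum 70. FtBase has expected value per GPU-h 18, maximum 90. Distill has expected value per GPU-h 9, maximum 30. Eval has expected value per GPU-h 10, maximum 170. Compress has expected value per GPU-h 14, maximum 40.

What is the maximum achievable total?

Highest expected value per GPU-h first: Scale 21 > FtBase 18 > Compress 14 > Eval 10 > Distill 9 > Pretrain 2.
Give Scale 180 to hit its cap of 180 ; 40 left.
FtBase has room for 90 but only 40 remain, so it gets 40.
Total = 21×180 + 18×40 = 4500.

4500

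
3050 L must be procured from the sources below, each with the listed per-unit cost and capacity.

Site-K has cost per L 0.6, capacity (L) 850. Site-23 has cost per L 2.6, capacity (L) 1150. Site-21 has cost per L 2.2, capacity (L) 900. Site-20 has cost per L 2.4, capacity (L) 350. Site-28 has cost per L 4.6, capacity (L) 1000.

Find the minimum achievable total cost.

Cheapest first:
Take 850 from Site-K at 0.6 — need 2200 more.
Site-21 at 2.2: take all 900 L — 1300 still needed.
Site-20 (2.4): use full 350 — 950 L to go.
Take 950 from Site-23 at 2.6 to finish.
Site-28: unused.
Cost = 850×0.6 + 900×2.2 + 350×2.4 + 950×2.6 = 5800.

5800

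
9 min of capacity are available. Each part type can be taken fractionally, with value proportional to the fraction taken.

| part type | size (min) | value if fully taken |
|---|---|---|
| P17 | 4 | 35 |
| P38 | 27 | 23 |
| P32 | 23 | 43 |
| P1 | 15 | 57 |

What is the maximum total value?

54

Sort by value density: P17 35/4≈8.75, P1 57/15≈3.8, P32 43/23≈1.87, P38 23/27≈0.852.
P17: take in full, 4 min for value 35 — 5 left.
5 min left: a 5/15 share of P1 gives 57×5/15 = 19.
Total value = 54.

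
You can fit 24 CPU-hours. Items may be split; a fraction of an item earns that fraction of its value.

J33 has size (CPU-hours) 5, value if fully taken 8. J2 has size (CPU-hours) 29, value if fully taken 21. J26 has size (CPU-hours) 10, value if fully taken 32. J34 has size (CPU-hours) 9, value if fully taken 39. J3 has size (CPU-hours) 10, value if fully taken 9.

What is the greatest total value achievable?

79

Rank by value-to-size ratio: J34 39/9≈4.33, J26 32/10≈3.2, J33 8/5≈1.6, J3 9/10≈0.9, J2 21/29≈0.724.
Take all of J34 (9 CPU-hours, value 39) → 15 CPU-hours left.
All 10 CPU-hours of J26 fit (value 32) → 5 remain.
All 5 CPU-hours of J33 fit (value 8) → 0 remain.
Total value = 79.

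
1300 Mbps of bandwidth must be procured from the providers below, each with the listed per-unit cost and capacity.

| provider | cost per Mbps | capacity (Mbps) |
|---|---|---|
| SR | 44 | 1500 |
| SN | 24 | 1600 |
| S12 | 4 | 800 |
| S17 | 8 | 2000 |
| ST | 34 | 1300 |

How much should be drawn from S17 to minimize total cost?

Cheapest first:
S12 (4): use full 800 ; 500 Mbps to go.
Take 500 from S17 at 8 to finish.
SN, ST, SR: unused.

500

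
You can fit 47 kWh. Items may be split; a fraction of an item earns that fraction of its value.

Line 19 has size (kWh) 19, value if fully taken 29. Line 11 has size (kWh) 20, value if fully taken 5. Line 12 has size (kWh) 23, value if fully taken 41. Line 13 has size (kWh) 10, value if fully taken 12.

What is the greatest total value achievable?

76

Rank by value-to-size ratio: Line 12 41/23≈1.78, Line 19 29/19≈1.53, Line 13 12/10≈1.2, Line 11 5/20≈0.25.
All 23 kWh of Line 12 fit (value 41) ; 24 remain.
Take all of Line 19 (19 kWh, value 29) ; 5 kWh left.
Fill the last 5 kWh with part of Line 13: 5/10 of it earns 6.
Total value = 76.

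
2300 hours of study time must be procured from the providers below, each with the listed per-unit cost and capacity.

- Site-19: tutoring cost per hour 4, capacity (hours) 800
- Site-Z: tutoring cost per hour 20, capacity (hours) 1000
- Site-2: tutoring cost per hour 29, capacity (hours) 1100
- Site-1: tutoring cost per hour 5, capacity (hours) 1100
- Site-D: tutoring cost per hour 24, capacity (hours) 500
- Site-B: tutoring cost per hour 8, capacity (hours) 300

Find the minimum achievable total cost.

Cheapest first:
Take 800 from Site-19 at 4 → need 1500 more.
Site-1 at 5: take all 1100 hours → 400 still needed.
Site-B (8): use full 300 → 100 hours to go.
Take 100 from Site-Z at 20 to finish.
Site-D, Site-2: unused.
Cost = 800×4 + 1100×5 + 300×8 + 100×20 = 13100.

13100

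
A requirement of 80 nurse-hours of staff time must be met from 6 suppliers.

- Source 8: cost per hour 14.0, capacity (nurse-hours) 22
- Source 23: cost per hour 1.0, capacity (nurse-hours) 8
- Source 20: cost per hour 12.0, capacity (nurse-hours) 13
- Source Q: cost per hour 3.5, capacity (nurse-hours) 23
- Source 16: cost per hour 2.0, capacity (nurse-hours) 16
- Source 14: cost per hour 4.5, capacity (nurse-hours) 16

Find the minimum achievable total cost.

404.5

Cheapest first:
Take 8 from Source 23 at 1.0 ; need 72 more.
Take 16 from Source 16 at 2.0 ; need 56 more.
Take 23 from Source Q at 3.5 ; need 33 more.
Source 14 (4.5): use full 16 ; 17 nurse-hours to go.
Source 20 at 12.0: take all 13 nurse-hours ; 4 still needed.
Take 4 from Source 8 at 14.0 to finish.
Cost = 8×1.0 + 16×2.0 + 23×3.5 + 16×4.5 + 13×12.0 + 4×14.0 = 404.5.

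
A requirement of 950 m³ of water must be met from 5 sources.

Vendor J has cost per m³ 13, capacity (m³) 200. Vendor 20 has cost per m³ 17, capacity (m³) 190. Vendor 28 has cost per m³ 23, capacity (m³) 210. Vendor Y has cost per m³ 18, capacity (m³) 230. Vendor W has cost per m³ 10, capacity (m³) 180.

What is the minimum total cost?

Fill from the cheapest source first.
Vendor W at 10: take all 180 m³ — 770 still needed.
Vendor J (13): use full 200 — 570 m³ to go.
Vendor 20 at 17: take all 190 m³ — 380 still needed.
Vendor Y (18): use full 230 — 150 m³ to go.
Vendor 28 (23): take the remaining 150 — done.
Cost = 180×10 + 200×13 + 190×17 + 230×18 + 150×23 = 15220.

15220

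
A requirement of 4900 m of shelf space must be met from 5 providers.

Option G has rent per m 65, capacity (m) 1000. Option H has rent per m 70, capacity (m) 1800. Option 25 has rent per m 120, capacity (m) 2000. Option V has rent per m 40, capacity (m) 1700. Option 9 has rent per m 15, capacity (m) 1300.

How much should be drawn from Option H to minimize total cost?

Cheapest first:
Take 1300 from Option 9 at 15 — need 3600 more.
Option V at 40: take all 1700 m — 1900 still needed.
Option G at 65: take all 1000 m — 900 still needed.
Option H (70): take the remaining 900 — done.
Option 25: unused.

900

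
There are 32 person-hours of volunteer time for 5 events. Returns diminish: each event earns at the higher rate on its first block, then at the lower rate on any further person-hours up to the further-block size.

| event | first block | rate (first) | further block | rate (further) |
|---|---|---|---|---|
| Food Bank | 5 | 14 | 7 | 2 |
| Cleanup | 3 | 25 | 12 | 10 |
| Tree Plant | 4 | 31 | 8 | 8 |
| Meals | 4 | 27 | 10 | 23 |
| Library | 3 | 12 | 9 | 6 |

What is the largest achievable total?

Order all 10 blocks by rate: Tree Plant/T1 31 > Meals/T1 27 > Cleanup/T1 25 > Meals/T2 23 > Food Bank/T1 14 > Library/T1 12 > Cleanup/T2 10 > Tree Plant/T2 8 > Library/T2 6 > Food Bank/T2 2.
Tree Plant/T1 (31): +4 ; 28 left.
Meals T1 at 27: fill all 4 ; 24 left.
Fill Cleanup T1 block (3 at 25) ; 21 left.
Meals/T2 (23): +10 ; 11 left.
Food Bank T1 at 14: fill all 5 ; 6 left.
Fill Library T1 block (3 at 12) ; 3 left.
Cleanup/T2: +3 of 12 at 10; pool empty.
Total = 31×4 + 27×4 + 25×3 + 23×10 + 14×5 + 12×3 + 10×3 = 673.

673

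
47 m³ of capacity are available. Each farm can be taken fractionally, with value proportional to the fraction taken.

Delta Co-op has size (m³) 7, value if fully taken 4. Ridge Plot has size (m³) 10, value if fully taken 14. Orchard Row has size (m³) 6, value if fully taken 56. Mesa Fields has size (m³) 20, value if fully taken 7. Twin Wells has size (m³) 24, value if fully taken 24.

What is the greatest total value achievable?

98

Rank by value-to-size ratio: Orchard Row 56/6≈9.33, Ridge Plot 14/10≈1.4, Twin Wells 24/24≈1, Delta Co-op 4/7≈0.571, Mesa Fields 7/20≈0.35.
Take all of Orchard Row (6 m³, value 56) → 41 m³ left.
Take all of Ridge Plot (10 m³, value 14) → 31 m³ left.
All 24 m³ of Twin Wells fit (value 24) → 7 remain.
Take all of Delta Co-op (7 m³, value 4) → 0 m³ left.
Total value = 98.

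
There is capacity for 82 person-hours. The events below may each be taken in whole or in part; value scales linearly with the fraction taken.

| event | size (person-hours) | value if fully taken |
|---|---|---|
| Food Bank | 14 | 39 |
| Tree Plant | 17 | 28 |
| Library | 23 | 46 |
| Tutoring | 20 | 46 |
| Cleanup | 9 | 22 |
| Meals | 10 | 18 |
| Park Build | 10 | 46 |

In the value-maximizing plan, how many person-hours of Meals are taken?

6

Best value per unit of size first: Park Build 46/10≈4.6, Food Bank 39/14≈2.79, Cleanup 22/9≈2.44, Tutoring 46/20≈2.3, Library 46/23≈2, Meals 18/10≈1.8, Tree Plant 28/17≈1.65.
All 10 person-hours of Park Build fit (value 46) → 72 remain.
All 14 person-hours of Food Bank fit (value 39) → 58 remain.
Take all of Cleanup (9 person-hours, value 22) → 49 person-hours left.
Tutoring: take in full, 20 person-hours for value 46 → 29 left.
Take all of Library (23 person-hours, value 46) → 6 person-hours left.
Fill the last 6 person-hours with part of Meals: 6/10 of it earns 10.8.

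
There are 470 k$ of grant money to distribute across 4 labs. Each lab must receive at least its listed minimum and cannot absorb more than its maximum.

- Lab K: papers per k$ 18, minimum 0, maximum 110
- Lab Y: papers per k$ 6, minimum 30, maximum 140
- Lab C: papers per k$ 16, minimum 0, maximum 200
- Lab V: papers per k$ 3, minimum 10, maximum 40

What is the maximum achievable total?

Meeting every minimum uses 0+30+0+10 = 40 k$, leaving 430.
Order the labs by papers per k$: Lab K 18 > Lab C 16 > Lab Y 6 > Lab V 3.
Give Lab K 110 more to hit its cap of 110 ; 320 left.
Lab C: +200 to 200 (cap) ; 120 left.
Lab Y: +110 to 140 (cap) ; 10 left.
Only 10 left; Lab V takes them to reach 20.
Total = 18×110 + 6×140 + 16×200 + 3×20 = 6080.

6080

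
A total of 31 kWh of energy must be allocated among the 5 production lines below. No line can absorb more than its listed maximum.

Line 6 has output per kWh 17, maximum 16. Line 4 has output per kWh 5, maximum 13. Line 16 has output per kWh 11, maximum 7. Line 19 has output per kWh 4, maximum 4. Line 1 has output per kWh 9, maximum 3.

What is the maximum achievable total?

401

Rank by output per kWh: Line 6 17 > Line 16 11 > Line 1 9 > Line 4 5 > Line 19 4.
Line 6: +16 to 16 (cap) → 15 left.
Line 16 takes 7 to reach its cap of 7 → 8 left.
Line 1: +3 to 3 (cap) → 5 left.
Line 4: +5 (room for 13) → 5. Pool exhausted.
Total = 17×16 + 5×5 + 11×7 + 9×3 = 401.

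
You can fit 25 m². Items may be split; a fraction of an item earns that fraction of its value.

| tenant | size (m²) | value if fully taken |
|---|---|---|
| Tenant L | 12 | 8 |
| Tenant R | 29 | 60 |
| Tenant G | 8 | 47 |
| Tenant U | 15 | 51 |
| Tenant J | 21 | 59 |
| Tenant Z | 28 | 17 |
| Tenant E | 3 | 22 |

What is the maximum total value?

Rank by value-to-size ratio: Tenant E 22/3≈7.33, Tenant G 47/8≈5.88, Tenant U 51/15≈3.4, Tenant J 59/21≈2.81, Tenant R 60/29≈2.07, Tenant L 8/12≈0.667, Tenant Z 17/28≈0.607.
All 3 m² of Tenant E fit (value 22) → 22 remain.
Tenant G: take in full, 8 m² for value 47 → 14 left.
Only 14 m² remain; take 14/15 of Tenant U for value 51×14/15 = 47.6.
Total value = 116.6.

116.6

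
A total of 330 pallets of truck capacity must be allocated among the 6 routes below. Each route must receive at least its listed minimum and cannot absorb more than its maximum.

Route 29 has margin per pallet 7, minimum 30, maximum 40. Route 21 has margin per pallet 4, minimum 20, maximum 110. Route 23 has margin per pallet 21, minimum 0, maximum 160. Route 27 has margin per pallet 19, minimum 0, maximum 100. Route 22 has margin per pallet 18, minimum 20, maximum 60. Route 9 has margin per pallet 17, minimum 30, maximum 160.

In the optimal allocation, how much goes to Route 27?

Meeting every minimum uses 30+20+0+0+20+30 = 100 pallets, leaving 230.
Rank by margin per pallet: Route 23 21 > Route 27 19 > Route 22 18 > Route 9 17 > Route 29 7 > Route 21 4.
Route 23 takes 160 more to reach its cap of 160 → 70 left.
Route 27: +70 (room for 100) → 70. Pool exhausted.

70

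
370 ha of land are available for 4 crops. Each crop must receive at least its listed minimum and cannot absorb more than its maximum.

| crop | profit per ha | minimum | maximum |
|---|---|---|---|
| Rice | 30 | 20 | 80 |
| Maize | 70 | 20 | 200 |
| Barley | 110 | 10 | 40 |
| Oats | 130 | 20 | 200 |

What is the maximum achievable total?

Meeting every minimum uses 20+20+10+20 = 70 ha, leaving 300.
Rank by profit per ha: Oats 130 > Barley 110 > Maize 70 > Rice 30.
Oats takes 180 more to reach its cap of 200 — 120 left.
Barley: +30 to 40 (cap) — 90 left.
Maize has room for 180 more but only 90 remain, so it gets 110.
Total = 30×20 + 70×110 + 110×40 + 130×200 = 38700.

38700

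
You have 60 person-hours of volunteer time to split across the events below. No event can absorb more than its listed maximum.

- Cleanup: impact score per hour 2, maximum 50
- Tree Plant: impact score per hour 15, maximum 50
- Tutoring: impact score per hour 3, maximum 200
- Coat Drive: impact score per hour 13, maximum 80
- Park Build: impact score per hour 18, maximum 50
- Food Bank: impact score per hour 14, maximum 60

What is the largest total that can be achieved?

Highest impact score per hour first: Park Build 18 > Tree Plant 15 > Food Bank 14 > Coat Drive 13 > Tutoring 3 > Cleanup 2.
Give Park Build 50 to hit its cap of 50 — 10 left.
Tree Plant has room for 50 but only 10 remain, so it gets 10.
Total = 15×10 + 18×50 = 1050.

1050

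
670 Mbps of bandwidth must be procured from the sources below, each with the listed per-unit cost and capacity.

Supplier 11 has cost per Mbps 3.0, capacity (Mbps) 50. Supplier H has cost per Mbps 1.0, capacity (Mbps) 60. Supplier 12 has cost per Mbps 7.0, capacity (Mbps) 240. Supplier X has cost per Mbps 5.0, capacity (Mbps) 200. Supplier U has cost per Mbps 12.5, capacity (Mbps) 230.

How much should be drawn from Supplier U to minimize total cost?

120

Cheapest first:
Supplier H (1.0): use full 60 → 610 Mbps to go.
Supplier 11 (3.0): use full 50 → 560 Mbps to go.
Supplier X at 5.0: take all 200 Mbps → 360 still needed.
Supplier 12 at 7.0: take all 240 Mbps → 120 still needed.
Supplier U (12.5): take the remaining 120 → done.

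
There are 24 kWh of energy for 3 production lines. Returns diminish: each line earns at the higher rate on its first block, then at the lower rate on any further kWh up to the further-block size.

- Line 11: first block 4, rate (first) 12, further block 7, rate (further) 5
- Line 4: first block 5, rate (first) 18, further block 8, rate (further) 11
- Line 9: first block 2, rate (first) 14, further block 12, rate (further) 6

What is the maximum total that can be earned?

284

Treat each block as its own option and order by rate: Line 4/first 18 > Line 9/first 14 > Line 11/first 12 > Line 4/second 11 > Line 9/second 6 > Line 11/second 5.
Line 4 first at 18: fill all 5 → 19 left.
Fill Line 9 first block (2 at 14) → 17 left.
Fill Line 11 first block (4 at 12) → 13 left.
Line 4/second (11): +8 → 5 left.
Line 9 second at 6: only 5 left, fill 5.
Total = 18×5 + 14×2 + 12×4 + 11×8 + 6×5 = 284.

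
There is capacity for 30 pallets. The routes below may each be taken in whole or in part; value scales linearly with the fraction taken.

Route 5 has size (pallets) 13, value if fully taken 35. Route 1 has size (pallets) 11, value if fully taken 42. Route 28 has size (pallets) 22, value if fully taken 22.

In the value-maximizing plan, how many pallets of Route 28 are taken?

6

Rank by value-to-size ratio: Route 1 42/11≈3.82, Route 5 35/13≈2.69, Route 28 22/22≈1.
Route 1: take in full, 11 pallets for value 42 → 19 left.
Route 5: take in full, 13 pallets for value 35 → 6 left.
6 pallets left: a 6/22 share of Route 28 gives 22×6/22 = 6.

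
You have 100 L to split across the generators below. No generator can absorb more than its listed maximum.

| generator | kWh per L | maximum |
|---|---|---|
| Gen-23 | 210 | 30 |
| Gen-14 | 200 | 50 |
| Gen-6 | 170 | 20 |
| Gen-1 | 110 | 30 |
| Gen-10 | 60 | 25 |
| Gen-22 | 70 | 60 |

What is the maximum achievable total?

19700

Order the generators by kWh per L: Gen-23 210 > Gen-14 200 > Gen-6 170 > Gen-1 110 > Gen-22 70 > Gen-10 60.
Gen-23: +30 to 30 (cap) ; 70 left.
Give Gen-14 50 to hit its cap of 50 ; 20 left.
Gen-6 takes 20 to reach its cap of 20 ; 0 left.
Total = 210×30 + 200×50 + 170×20 = 19700.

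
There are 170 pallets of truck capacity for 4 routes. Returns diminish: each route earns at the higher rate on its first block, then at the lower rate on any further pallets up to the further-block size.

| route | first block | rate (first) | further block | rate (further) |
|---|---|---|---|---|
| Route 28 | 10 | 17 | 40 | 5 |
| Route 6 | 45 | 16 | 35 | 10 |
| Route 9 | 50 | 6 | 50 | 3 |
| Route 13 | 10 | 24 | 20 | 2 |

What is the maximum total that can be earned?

Order all 8 blocks by rate: Route 13/T1 24 > Route 28/T1 17 > Route 6/T1 16 > Route 6/T2 10 > Route 9/T1 6 > Route 28/T2 5 > Route 9/T2 3 > Route 13/T2 2.
Fill Route 13 T1 block (10 at 24) — 160 left.
Route 28/T1 (17): +10 — 150 left.
Fill Route 6 T1 block (45 at 16) — 105 left.
Route 6 T2 at 10: fill all 35 — 70 left.
Route 9 T1 at 6: fill all 50 — 20 left.
Route 28/T2: +20 of 40 at 5; pool empty.
Total = 24×10 + 17×10 + 16×45 + 10×35 + 6×50 + 5×20 = 1880.

1880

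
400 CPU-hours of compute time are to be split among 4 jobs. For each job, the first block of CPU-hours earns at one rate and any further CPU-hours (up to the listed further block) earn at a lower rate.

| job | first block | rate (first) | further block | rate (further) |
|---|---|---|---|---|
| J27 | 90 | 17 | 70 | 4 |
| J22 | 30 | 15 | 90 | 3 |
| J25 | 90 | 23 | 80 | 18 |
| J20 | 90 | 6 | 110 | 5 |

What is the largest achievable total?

Rank every tier by rate: J25/T1 23 > J25/T2 18 > J27/T1 17 > J22/T1 15 > J20/T1 6 > J20/T2 5 > J27/T2 4 > J22/T2 3.
J25 T1 at 23: fill all 90 ; 310 left.
J25/T2 (18): +80 ; 230 left.
Fill J27 T1 block (90 at 17) ; 140 left.
J22 T1 at 15: fill all 30 ; 110 left.
J20/T1 (6): +90 ; 20 left.
J20/T2: +20 of 110 at 5; pool empty.
Total = 23×90 + 18×80 + 17×90 + 15×30 + 6×90 + 5×20 = 6130.

6130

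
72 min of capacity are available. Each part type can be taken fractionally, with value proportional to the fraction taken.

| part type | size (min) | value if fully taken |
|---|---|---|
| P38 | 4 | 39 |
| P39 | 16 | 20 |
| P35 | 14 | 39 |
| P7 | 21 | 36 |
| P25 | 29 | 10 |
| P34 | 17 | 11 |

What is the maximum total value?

Best value per unit of size first: P38 39/4≈9.75, P35 39/14≈2.79, P7 36/21≈1.71, P39 20/16≈1.25, P34 11/17≈0.647, P25 10/29≈0.345.
All 4 min of P38 fit (value 39) → 68 remain.
All 14 min of P35 fit (value 39) → 54 remain.
All 21 min of P7 fit (value 36) → 33 remain.
All 16 min of P39 fit (value 20) → 17 remain.
P34: take in full, 17 min for value 11 → 0 left.
Total value = 145.

145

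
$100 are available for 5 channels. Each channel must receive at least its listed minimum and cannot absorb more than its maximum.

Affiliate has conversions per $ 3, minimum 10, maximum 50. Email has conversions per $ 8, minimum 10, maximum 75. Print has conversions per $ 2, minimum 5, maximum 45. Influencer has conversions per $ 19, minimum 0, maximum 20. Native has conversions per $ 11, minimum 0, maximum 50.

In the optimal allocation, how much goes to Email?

15

Meeting every minimum uses 10+10+5+0+0 = 25 $, leaving 75.
Order the channels by conversions per $: Influencer 19 > Native 11 > Email 8 > Affiliate 3 > Print 2.
Influencer takes 20 more to reach its cap of 20 ; 55 left.
Give Native 50 more to hit its cap of 50 ; 5 left.
Email has room for 65 more but only 5 remain, so it gets 15.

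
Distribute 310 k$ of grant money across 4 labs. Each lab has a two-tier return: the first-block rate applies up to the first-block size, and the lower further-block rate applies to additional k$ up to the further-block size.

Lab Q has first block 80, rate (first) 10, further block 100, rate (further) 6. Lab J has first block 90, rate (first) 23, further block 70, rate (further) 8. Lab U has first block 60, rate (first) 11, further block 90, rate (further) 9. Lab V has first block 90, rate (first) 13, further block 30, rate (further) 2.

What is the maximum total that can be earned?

Treat each block as its own option and order by rate: Lab J/T1 23 > Lab V/T1 13 > Lab U/T1 11 > Lab Q/T1 10 > Lab U/T2 9 > Lab J/T2 8 > Lab Q/T2 6 > Lab V/T2 2.
Fill Lab J T1 block (90 at 23) — 220 left.
Lab V T1 at 13: fill all 90 — 130 left.
Lab U T1 at 11: fill all 60 — 70 left.
Lab Q/T1: +70 of 80 at 10; pool empty.
Total = 23×90 + 13×90 + 11×60 + 10×70 = 4600.

4600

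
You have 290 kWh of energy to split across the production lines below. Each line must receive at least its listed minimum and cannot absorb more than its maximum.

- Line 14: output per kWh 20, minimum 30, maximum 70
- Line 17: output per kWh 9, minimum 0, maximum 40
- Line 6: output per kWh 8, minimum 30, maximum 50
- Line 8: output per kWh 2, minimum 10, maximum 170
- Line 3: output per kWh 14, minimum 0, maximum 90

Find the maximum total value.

3500

Meeting every minimum uses 30+0+30+10+0 = 70 kWh, leaving 220.
Order the production lines by output per kWh: Line 14 20 > Line 3 14 > Line 17 9 > Line 6 8 > Line 8 2.
Give Line 14 40 more to hit its cap of 70 ; 180 left.
Line 3 takes 90 more to reach its cap of 90 ; 90 left.
Line 17: +40 to 40 (cap) ; 50 left.
Line 6 takes 20 more to reach its cap of 50 ; 30 left.
Only 30 left; Line 8 takes them to reach 40.
Total = 20×70 + 9×40 + 8×50 + 2×40 + 14×90 = 3500.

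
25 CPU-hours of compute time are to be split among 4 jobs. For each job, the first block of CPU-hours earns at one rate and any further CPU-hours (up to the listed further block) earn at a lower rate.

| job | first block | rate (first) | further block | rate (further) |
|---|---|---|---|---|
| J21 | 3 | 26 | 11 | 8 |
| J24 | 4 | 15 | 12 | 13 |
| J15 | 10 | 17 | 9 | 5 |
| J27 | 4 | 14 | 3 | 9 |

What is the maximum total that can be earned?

416

Rank every tier by rate: J21/T1 26 > J15/T1 17 > J24/T1 15 > J27/T1 14 > J24/T2 13 > J27/T2 9 > J21/T2 8 > J15/T2 5.
Fill J21 T1 block (3 at 26) → 22 left.
J15 T1 at 17: fill all 10 → 12 left.
Fill J24 T1 block (4 at 15) → 8 left.
J27 T1 at 14: fill all 4 → 4 left.
J24 T2 at 13: only 4 left, fill 4.
Total = 26×3 + 17×10 + 15×4 + 14×4 + 13×4 = 416.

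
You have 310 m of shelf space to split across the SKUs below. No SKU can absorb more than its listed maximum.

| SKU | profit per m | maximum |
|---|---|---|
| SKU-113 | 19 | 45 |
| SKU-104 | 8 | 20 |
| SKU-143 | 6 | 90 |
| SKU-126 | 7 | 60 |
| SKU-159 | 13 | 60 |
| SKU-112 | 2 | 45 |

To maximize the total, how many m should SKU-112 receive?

35

Order the SKUs by profit per m: SKU-113 19 > SKU-159 13 > SKU-104 8 > SKU-126 7 > SKU-143 6 > SKU-112 2.
SKU-113: +45 to 45 (cap) ; 265 left.
Give SKU-159 60 to hit its cap of 60 ; 205 left.
SKU-104: +20 to 20 (cap) ; 185 left.
SKU-126: +60 to 60 (cap) ; 125 left.
Give SKU-143 90 to hit its cap of 90 ; 35 left.
SKU-112 has room for 45 but only 35 remain, so it gets 35.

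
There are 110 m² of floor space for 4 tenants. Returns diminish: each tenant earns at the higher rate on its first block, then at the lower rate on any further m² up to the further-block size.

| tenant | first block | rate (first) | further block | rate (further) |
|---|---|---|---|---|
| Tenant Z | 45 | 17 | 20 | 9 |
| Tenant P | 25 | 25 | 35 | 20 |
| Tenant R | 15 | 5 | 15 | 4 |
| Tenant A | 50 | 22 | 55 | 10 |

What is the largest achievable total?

Rank every tier by rate: Tenant P/tier1 25 > Tenant A/tier1 22 > Tenant P/tier2 20 > Tenant Z/tier1 17 > Tenant A/tier2 10 > Tenant Z/tier2 9 > Tenant R/tier1 5 > Tenant R/tier2 4.
Fill Tenant P tier1 block (25 at 25) — 85 left.
Tenant A tier1 at 22: fill all 50 — 35 left.
Fill Tenant P tier2 block (35 at 20) — 0 left.
Total = 25×25 + 22×50 + 20×35 = 2425.

2425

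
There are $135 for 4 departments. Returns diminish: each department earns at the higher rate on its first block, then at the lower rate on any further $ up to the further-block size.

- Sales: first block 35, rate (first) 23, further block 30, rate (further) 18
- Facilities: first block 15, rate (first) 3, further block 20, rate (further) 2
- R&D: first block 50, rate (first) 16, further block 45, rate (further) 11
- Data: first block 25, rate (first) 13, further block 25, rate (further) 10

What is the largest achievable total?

Rank every tier by rate: Sales/T1 23 > Sales/T2 18 > R&D/T1 16 > Data/T1 13 > R&D/T2 11 > Data/T2 10 > Facilities/T1 3 > Facilities/T2 2.
Fill Sales T1 block (35 at 23) → 100 left.
Sales T2 at 18: fill all 30 → 70 left.
Fill R&D T1 block (50 at 16) → 20 left.
Data T1 at 13: only 20 left, fill 20.
Total = 23×35 + 18×30 + 16×50 + 13×20 = 2405.

2405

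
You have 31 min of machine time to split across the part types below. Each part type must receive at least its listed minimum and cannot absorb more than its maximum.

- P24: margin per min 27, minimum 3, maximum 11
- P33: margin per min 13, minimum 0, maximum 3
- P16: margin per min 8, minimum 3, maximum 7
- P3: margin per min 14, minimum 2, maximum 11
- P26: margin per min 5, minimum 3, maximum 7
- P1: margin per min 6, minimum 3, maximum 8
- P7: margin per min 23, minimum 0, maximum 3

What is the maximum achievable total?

535

Meeting every minimum uses 3+0+3+2+3+3+0 = 14 min, leaving 17.
Order the part types by margin per min: P24 27 > P7 23 > P3 14 > P33 13 > P16 8 > P1 6 > P26 5.
P24: +8 to 11 (cap) → 9 left.
P7 takes 3 more to reach its cap of 3 → 6 left.
P3: +6 (room for 9) → 8. Pool exhausted.
Total = 27×11 + 8×3 + 14×8 + 5×3 + 6×3 + 23×3 = 535.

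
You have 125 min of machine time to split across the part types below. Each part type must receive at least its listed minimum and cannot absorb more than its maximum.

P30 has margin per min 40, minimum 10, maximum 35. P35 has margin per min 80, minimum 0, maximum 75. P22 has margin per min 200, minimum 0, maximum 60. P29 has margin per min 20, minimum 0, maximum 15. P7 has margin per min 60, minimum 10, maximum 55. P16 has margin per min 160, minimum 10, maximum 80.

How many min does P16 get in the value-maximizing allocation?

45

Meeting every minimum uses 10+0+0+0+10+10 = 30 min, leaving 95.
Order the part types by margin per min: P22 200 > P16 160 > P35 80 > P7 60 > P30 40 > P29 20.
Give P22 60 more to hit its cap of 60 ; 35 left.
P16: +35 (room for 70) → 45. Pool exhausted.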